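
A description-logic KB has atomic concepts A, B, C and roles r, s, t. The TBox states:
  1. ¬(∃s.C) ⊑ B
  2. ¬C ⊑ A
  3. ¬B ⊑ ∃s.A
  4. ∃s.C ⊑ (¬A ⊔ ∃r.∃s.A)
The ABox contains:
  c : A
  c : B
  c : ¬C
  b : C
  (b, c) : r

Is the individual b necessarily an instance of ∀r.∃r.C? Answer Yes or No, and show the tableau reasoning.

1. b : ∀r.∃r.C?  L(b) = {C} ∪ {∃r.∀r.¬C}
   open: L(b) ⊇ {B, C, ∀s.¬C, ∃r.∀r.¬C} (+ ∃-successors) — b ∉ ∀r.∃r.C possible
2. Hence b : ∀r.∃r.C: not entailed.

No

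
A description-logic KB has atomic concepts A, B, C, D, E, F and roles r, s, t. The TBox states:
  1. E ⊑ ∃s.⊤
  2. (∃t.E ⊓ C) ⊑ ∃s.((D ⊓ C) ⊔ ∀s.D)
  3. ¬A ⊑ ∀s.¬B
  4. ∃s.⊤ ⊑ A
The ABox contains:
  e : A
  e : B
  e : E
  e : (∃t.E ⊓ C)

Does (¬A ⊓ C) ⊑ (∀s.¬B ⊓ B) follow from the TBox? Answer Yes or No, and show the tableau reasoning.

No

1. (¬A ⊓ C) ⊑ (∀s.¬B ⊓ B)  ⇔  ((¬A ⊓ C) ⊓ (∃s.B ⊔ ¬B)) unsat w.r.t. T
   apply at x₀: ¬A⊑∀s.¬B
   open: L(x₀) ⊇ {C, ¬A, ¬B, ¬E, ∀s.¬B, …}
2. Hence (¬A ⊓ C) ⊑ (∀s.¬B ⊓ B): not entailed.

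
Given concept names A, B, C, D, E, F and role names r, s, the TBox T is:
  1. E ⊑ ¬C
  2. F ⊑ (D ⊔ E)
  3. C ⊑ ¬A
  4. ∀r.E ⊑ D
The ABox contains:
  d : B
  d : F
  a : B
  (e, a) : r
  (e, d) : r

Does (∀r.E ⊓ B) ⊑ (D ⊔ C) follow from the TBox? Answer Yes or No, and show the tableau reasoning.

Yes

1. (∀r.E ⊓ B) ⊑ (D ⊔ C)  ⇔  ((∀r.E ⊓ B) ⊓ (¬D ⊓ ¬C)) unsat w.r.t. T
   all branches close; clash {D, ¬D} at x₀
2. Hence (∀r.E ⊓ B) ⊑ (D ⊔ C): entailed.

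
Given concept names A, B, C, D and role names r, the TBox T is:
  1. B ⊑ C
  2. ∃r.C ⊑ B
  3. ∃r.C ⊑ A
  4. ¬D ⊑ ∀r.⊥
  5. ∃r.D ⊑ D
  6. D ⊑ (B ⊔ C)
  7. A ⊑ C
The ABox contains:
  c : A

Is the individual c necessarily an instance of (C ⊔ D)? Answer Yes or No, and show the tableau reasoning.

Yes

1. c : (C ⊔ D)?  L(c) = {A} ∪ {(¬C ⊓ ¬D)}
   clash {C, ¬C} at c — c ∈ (C ⊔ D)
2. Hence c : (C ⊔ D): entailed.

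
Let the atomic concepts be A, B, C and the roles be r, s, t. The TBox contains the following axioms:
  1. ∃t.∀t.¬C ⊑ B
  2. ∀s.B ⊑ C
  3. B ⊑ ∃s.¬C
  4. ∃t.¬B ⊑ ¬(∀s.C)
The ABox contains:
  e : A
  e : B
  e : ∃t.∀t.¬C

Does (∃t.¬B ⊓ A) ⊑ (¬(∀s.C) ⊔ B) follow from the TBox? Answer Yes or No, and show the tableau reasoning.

Yes

1. (∃t.¬B ⊓ A) ⊑ (¬(∀s.C) ⊔ B)  ⇔  ((∃t.¬B ⊓ A) ⊓ (∀s.C ⊓ ¬B)) unsat w.r.t. T
   all branches close; clash {B, ¬B} at x₀
2. Hence (∃t.¬B ⊓ A) ⊑ (¬(∀s.C) ⊔ B): entailed.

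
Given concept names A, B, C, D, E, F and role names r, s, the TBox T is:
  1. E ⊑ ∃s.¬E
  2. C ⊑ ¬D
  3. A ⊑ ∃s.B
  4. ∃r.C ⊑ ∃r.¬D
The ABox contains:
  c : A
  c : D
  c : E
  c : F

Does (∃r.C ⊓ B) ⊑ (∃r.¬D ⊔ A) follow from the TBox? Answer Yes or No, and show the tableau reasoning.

1. (∃r.C ⊓ B) ⊑ (∃r.¬D ⊔ A)  ⇔  ((∃r.C ⊓ B) ⊓ (∀r.D ⊓ ¬A)) unsat w.r.t. T
   all branches close; clash {D, ¬D} at an ∃-successor
2. Hence (∃r.C ⊓ B) ⊑ (∃r.¬D ⊔ A): entailed.

Yes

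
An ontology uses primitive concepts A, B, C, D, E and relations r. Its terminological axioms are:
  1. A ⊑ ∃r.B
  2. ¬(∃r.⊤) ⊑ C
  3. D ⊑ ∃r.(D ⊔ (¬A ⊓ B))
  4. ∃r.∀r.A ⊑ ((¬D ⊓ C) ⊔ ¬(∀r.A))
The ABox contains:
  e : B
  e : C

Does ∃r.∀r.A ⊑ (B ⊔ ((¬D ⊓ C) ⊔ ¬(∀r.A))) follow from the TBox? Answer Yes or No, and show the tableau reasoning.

1. ∃r.∀r.A ⊑ (B ⊔ ((¬D ⊓ C) ⊔ ¬(∀r.A)))  ⇔  (∃r.∀r.A ⊓ (¬B ⊓ ((D ⊔ ¬C) ⊓ ∀r.A))) unsat w.r.t. T
   all branches close; clash {C, ¬C} at x₀
2. Hence ∃r.∀r.A ⊑ (B ⊔ ((¬D ⊓ C) ⊔ ¬(∀r.A))): entailed.

Yes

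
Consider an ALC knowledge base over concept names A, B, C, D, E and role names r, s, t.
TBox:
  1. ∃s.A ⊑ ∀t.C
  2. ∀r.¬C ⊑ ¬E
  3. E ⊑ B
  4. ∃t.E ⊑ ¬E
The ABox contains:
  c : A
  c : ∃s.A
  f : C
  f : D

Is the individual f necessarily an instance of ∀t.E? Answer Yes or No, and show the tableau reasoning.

1. f : ∀t.E?  L(f) = {C, D} ∪ {∃t.¬E}
   open: L(f) ⊇ {C, D, ¬E, ∀s.¬A, ∃t.¬E} (+ ∃-successors) — f ∉ ∀t.E possible
2. Hence f : ∀t.E: not entailed.

No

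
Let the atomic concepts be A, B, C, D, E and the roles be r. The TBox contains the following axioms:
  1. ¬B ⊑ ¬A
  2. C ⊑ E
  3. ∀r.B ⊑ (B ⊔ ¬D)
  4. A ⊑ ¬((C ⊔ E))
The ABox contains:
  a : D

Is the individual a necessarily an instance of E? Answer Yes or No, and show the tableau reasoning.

1. a : E?  L(a) = {D} ∪ {¬E}
   open: L(a) ⊇ {B, D, ¬A, ¬C, ¬E, …} (+ ∃-successors) — a ∉ E possible
2. Hence a : E: not entailed.

No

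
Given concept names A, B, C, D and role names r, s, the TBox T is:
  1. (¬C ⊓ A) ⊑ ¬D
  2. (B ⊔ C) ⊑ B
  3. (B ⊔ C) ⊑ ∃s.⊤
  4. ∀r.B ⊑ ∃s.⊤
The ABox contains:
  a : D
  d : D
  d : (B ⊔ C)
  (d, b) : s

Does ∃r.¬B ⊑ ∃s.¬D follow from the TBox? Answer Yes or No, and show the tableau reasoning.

1. ∃r.¬B ⊑ ∃s.¬D  ⇔  (∃r.¬B ⊓ ∀s.D) unsat w.r.t. T
   open: L(x₀) ⊇ {B, C, ∀s.D, ∃r.¬B, ∃s.⊤} (+ ∃-successors)
2. Hence ∃r.¬B ⊑ ∃s.¬D: not entailed.

No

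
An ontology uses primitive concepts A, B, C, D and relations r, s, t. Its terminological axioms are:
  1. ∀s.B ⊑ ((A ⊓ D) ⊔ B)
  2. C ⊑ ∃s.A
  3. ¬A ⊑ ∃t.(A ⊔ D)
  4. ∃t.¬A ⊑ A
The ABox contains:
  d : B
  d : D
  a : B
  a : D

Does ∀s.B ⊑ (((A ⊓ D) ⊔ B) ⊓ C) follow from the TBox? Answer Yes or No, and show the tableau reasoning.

1. ∀s.B ⊑ (((A ⊓ D) ⊔ B) ⊓ C)  ⇔  (∀s.B ⊓ (((¬A ⊔ ¬D) ⊓ ¬B) ⊔ ¬C)) unsat w.r.t. T
   apply at x₀: ∀s.B⊑((A ⊓ D) ⊔ B)
   open: L(x₀) ⊇ {A, D, ¬C, ∀s.B, ∀t.A}
2. Hence ∀s.B ⊑ (((A ⊓ D) ⊔ B) ⊓ C): not entailed.

No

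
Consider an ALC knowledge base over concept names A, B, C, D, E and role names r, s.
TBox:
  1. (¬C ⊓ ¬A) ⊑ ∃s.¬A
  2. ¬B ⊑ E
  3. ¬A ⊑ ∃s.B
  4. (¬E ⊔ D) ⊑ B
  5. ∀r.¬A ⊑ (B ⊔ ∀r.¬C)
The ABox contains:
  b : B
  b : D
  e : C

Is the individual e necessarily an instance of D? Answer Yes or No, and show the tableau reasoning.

No

1. e : D?  L(e) = {C} ∪ {¬D}
   open: L(e) ⊇ {A, B, C, ¬D, ∃r.A} (+ ∃-successors) — e ∉ D possible
2. Hence e : D: not entailed.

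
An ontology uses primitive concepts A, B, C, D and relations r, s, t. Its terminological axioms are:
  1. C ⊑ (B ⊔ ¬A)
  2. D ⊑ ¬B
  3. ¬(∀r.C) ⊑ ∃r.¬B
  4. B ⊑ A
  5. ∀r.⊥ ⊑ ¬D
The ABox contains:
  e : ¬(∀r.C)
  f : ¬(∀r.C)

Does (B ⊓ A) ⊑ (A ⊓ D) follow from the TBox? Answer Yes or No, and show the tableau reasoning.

1. (B ⊓ A) ⊑ (A ⊓ D)  ⇔  ((B ⊓ A) ⊓ (¬A ⊔ ¬D)) unsat w.r.t. T
   open: L(x₀) ⊇ {A, B, ¬C, ¬D, ∀r.C}
2. Hence (B ⊓ A) ⊑ (A ⊓ D): not entailed.

No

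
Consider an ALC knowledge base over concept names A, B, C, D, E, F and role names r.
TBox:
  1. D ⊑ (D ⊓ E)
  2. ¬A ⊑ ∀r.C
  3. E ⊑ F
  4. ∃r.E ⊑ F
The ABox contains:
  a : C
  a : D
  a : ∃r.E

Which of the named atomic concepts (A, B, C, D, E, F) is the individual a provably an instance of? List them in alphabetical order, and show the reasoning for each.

1. a : A?  L(a) = {C, D, ∃r.E} ∪ {¬A}
   apply at a: D⊑(D ⊓ E); ¬A⊑∀r.C; ∃r.E⊑F
   open: L(a) ⊇ {C, D, E, F, ¬A, …} (+ ∃-successors) — a ∉ A possible
2. a : B?  L(a) = {C, D, ∃r.E} ∪ {¬B}
   apply at a: D⊑(D ⊓ E); ∃r.E⊑F
   open: L(a) ⊇ {A, C, D, E, F, …} (+ ∃-successors) — a ∉ B possible
3. a : C?  L(a) = {C, D, ∃r.E} ∪ {¬C}
   clash {C, ¬C} at a — a ∈ C
4. a : D?  L(a) = {C, D, ∃r.E} ∪ {¬D}
   clash {D, ¬D} at a — a ∈ D
5. a : E?  L(a) = {C, D, ∃r.E} ∪ {¬E}
   clash {E, ¬E} at a — a ∈ E
6. a : F?  L(a) = {C, D, ∃r.E} ∪ {¬F}
   clash {F, ¬F} at a — a ∈ F
7. Entailed for a: {C, D, E, F}

{C, D, E, F}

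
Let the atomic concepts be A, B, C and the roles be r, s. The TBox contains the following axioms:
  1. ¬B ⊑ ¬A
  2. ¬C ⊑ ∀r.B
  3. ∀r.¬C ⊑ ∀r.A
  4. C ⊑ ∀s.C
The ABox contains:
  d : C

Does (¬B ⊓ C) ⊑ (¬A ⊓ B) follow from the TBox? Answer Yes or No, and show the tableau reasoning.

1. (¬B ⊓ C) ⊑ (¬A ⊓ B)  ⇔  ((¬B ⊓ C) ⊓ (A ⊔ ¬B)) unsat w.r.t. T
   apply at x₀: ¬B⊑¬A; C⊑∀s.C
   open: L(x₀) ⊇ {C, ¬A, ¬B, ∀s.C, ∃r.C} (+ ∃-successors)
2. Hence (¬B ⊓ C) ⊑ (¬A ⊓ B): not entailed.

No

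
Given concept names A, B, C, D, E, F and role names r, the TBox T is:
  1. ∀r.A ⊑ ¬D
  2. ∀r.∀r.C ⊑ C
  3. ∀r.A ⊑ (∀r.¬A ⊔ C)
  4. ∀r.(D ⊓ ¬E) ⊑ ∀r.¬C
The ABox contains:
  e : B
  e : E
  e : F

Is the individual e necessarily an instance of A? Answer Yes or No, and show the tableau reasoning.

No

1. e : A?  L(e) = {B, E, F} ∪ {¬A}
   open: L(e) ⊇ {B, E, F, ¬A, ∃r.(¬D ⊔ E), …} (+ ∃-successors) — e ∉ A possible
2. Hence e : A: not entailed.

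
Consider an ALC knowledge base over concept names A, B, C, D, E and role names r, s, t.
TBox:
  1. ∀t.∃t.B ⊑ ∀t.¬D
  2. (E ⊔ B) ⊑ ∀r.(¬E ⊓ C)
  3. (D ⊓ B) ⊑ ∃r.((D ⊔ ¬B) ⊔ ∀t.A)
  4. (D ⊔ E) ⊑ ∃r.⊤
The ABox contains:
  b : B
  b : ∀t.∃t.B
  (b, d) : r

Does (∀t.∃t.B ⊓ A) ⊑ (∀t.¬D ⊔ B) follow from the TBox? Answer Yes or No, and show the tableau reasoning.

Yes

1. (∀t.∃t.B ⊓ A) ⊑ (∀t.¬D ⊔ B)  ⇔  ((∀t.∃t.B ⊓ A) ⊓ (∃t.D ⊓ ¬B)) unsat w.r.t. T
   all branches close; clash {D, ¬D} at an ∃-successor
2. Hence (∀t.∃t.B ⊓ A) ⊑ (∀t.¬D ⊔ B): entailed.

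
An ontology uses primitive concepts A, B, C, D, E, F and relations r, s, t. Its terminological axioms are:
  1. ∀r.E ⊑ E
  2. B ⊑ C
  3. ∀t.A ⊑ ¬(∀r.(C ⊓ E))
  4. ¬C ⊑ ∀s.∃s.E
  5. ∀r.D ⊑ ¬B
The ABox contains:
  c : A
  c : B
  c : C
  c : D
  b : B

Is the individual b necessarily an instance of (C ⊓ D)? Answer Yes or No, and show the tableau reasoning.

1. b : (C ⊓ D)?  L(b) = {B} ∪ {(¬C ⊔ ¬D)}
   apply at b: B⊑C
   open: L(b) ⊇ {B, C, ¬D, ∃r.¬D, ∃r.¬E, …} (+ ∃-successors) — b ∉ (C ⊓ D) possible
2. Hence b : (C ⊓ D): not entailed.

No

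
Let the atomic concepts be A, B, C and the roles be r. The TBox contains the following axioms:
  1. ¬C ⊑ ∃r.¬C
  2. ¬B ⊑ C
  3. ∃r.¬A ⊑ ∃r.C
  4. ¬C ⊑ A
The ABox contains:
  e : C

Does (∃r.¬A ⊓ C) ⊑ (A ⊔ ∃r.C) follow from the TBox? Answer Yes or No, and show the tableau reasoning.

Yes

1. (∃r.¬A ⊓ C) ⊑ (A ⊔ ∃r.C)  ⇔  ((∃r.¬A ⊓ C) ⊓ (¬A ⊓ ∀r.¬C)) unsat w.r.t. T
   all branches close; clash {C, ¬C} at an ∃-successor
2. Hence (∃r.¬A ⊓ C) ⊑ (A ⊔ ∃r.C): entailed.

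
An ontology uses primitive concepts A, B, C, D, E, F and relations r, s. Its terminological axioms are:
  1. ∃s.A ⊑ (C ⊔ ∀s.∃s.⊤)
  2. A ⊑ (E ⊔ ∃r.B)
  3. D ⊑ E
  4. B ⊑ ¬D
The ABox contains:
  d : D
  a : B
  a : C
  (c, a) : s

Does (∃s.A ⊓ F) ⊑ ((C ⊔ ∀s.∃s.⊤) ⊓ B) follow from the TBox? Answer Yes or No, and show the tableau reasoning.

No

1. (∃s.A ⊓ F) ⊑ ((C ⊔ ∀s.∃s.⊤) ⊓ B)  ⇔  ((∃s.A ⊓ F) ⊓ ((¬C ⊓ ∃s.∀s.⊥) ⊔ ¬B)) unsat w.r.t. T
   apply at x₀: ∃s.A⊑(C ⊔ ∀s.∃s.⊤)
   open: L(x₀) ⊇ {C, F, ¬A, ¬B, ¬D, …} (+ ∃-successors)
2. Hence (∃s.A ⊓ F) ⊑ ((C ⊔ ∀s.∃s.⊤) ⊓ B): not entailed.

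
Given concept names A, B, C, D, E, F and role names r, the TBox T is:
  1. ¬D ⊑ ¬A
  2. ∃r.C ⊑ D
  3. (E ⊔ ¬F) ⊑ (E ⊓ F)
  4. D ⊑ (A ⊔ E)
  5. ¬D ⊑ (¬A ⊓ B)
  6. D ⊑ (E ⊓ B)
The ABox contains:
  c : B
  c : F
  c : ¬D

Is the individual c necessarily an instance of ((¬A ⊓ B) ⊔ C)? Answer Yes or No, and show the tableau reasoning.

Yes

1. c : ((¬A ⊓ B) ⊔ C)?  L(c) = {B, F, ¬D} ∪ {((A ⊔ ¬B) ⊓ ¬C)}
   clash {B, ¬B} at c — c ∈ ((¬A ⊓ B) ⊔ C)
2. Hence c : ((¬A ⊓ B) ⊔ C): entailed.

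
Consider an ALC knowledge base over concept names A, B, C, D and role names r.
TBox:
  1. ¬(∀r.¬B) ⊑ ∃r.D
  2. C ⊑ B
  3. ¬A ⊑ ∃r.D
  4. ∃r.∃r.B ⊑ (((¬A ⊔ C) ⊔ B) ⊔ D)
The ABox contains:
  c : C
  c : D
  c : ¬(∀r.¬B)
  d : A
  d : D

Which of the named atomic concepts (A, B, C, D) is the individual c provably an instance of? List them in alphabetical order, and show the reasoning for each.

1. c : A?  L(c) = {C, D, ¬(∀r.¬B)} ∪ {¬A}
   apply at c: ¬(∀r.¬B)⊑∃r.D; C⊑B; ¬A⊑∃r.D
   open: L(c) ⊇ {B, C, D, ¬A, ∀r.∀r.¬B, …} (+ ∃-successors) — c ∉ A possible
2. c : B?  L(c) = {C, D, ¬(∀r.¬B)} ∪ {¬B}
   clash {B, ¬B} at c — c ∈ B
3. c : C?  L(c) = {C, D, ¬(∀r.¬B)} ∪ {¬C}
   clash {C, ¬C} at c — c ∈ C
4. c : D?  L(c) = {C, D, ¬(∀r.¬B)} ∪ {¬D}
   clash {D, ¬D} at c — c ∈ D
5. Entailed for c: {B, C, D}

{B, C, D}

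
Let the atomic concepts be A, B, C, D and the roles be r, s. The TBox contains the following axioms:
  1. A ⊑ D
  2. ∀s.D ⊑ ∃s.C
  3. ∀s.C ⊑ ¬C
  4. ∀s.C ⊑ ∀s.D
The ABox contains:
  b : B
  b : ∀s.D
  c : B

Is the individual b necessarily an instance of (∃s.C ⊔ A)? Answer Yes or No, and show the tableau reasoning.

Yes

1. b : (∃s.C ⊔ A)?  L(b) = {B, ∀s.D} ∪ {(∀s.¬C ⊓ ¬A)}
   clash {C, ¬C} at an ∃-successor — b ∈ (∃s.C ⊔ A)
2. Hence b : (∃s.C ⊔ A): entailed.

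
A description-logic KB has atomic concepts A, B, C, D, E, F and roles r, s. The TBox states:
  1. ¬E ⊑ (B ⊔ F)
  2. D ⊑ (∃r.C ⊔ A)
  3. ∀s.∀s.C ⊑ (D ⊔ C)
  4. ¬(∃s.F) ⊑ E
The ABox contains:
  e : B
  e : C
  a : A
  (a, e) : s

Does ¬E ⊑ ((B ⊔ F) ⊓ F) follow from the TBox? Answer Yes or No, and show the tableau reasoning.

1. ¬E ⊑ ((B ⊔ F) ⊓ F)  ⇔  (¬E ⊓ ((¬B ⊓ ¬F) ⊔ ¬F)) unsat w.r.t. T
   apply at x₀: ¬E⊑(B ⊔ F)
   open: L(x₀) ⊇ {B, ¬D, ¬E, ¬F, ∃s.F, …} (+ ∃-successors)
2. Hence ¬E ⊑ ((B ⊔ F) ⊓ F): not entailed.

No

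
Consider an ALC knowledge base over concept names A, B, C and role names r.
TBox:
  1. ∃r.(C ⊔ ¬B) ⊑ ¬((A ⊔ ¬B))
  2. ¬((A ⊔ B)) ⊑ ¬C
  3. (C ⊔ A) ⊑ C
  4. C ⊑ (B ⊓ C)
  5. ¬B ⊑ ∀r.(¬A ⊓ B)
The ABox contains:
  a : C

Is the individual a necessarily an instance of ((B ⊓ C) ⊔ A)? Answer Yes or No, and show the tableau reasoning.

1. a : ((B ⊓ C) ⊔ A)?  L(a) = {C} ∪ {((¬B ⊔ ¬C) ⊓ ¬A)}
   clash {C, ¬C} at a — a ∈ ((B ⊓ C) ⊔ A)
2. Hence a : ((B ⊓ C) ⊔ A): entailed.

Yes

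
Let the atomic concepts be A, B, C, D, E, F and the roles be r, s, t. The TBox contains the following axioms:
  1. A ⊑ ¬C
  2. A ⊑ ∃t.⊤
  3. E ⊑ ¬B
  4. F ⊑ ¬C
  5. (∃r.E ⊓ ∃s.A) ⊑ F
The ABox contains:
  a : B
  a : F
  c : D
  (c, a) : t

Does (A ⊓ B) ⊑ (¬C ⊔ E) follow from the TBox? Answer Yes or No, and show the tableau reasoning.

1. (A ⊓ B) ⊑ (¬C ⊔ E)  ⇔  ((A ⊓ B) ⊓ (C ⊓ ¬E)) unsat w.r.t. T
   all branches close; clash {C, ¬C} at x₀
2. Hence (A ⊓ B) ⊑ (¬C ⊔ E): entailed.

Yes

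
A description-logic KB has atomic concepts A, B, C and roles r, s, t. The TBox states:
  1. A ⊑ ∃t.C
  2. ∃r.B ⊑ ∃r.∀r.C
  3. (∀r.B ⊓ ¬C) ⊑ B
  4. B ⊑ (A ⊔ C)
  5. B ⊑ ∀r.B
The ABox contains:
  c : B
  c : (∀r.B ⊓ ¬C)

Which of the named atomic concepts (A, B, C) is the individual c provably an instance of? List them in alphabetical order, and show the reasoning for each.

{A, B}

1. c : A?  L(c) = {B, (∀r.B ⊓ ¬C)} ∪ {¬A}
   clash {C, ¬C} at c — c ∈ A
2. c : B?  L(c) = {B, (∀r.B ⊓ ¬C)} ∪ {¬B}
   clash {B, ¬B} at c — c ∈ B
3. c : C?  L(c) = {B, (∀r.B ⊓ ¬C)} ∪ {¬C}
   apply at c: B⊑(A ⊔ C)
   open: L(c) ⊇ {A, B, ¬C, ∀r.B, ∀r.¬B, …} (+ ∃-successors) — c ∉ C possible
4. Entailed for c: {A, B}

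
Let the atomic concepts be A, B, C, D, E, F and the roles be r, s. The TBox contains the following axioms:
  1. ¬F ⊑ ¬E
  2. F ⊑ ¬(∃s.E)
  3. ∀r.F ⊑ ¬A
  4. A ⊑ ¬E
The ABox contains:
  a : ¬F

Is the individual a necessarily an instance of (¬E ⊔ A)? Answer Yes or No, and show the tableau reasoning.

1. a : (¬E ⊔ A)?  L(a) = {¬F} ∪ {(E ⊓ ¬A)}
   clash {E, ¬E} at a — a ∈ (¬E ⊔ A)
2. Hence a : (¬E ⊔ A): entailed.

Yes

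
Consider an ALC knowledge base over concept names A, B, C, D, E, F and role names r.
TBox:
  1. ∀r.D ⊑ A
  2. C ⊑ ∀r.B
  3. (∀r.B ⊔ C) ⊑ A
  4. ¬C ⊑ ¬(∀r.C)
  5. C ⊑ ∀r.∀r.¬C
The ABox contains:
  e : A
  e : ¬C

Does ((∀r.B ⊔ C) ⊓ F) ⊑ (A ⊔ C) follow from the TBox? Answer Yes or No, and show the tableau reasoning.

1. ((∀r.B ⊔ C) ⊓ F) ⊑ (A ⊔ C)  ⇔  (((∀r.B ⊔ C) ⊓ F) ⊓ (¬A ⊓ ¬C)) unsat w.r.t. T
   all branches close; clash {C, ¬C} at x₀
2. Hence ((∀r.B ⊔ C) ⊓ F) ⊑ (A ⊔ C): entailed.

Yes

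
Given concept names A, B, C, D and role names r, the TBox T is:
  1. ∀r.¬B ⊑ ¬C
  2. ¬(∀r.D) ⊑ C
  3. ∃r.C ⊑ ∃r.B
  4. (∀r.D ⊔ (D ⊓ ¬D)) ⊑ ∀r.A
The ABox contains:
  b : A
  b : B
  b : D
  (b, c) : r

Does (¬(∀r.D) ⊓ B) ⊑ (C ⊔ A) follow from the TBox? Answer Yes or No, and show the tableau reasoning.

Yes

1. (¬(∀r.D) ⊓ B) ⊑ (C ⊔ A)  ⇔  ((∃r.¬D ⊓ B) ⊓ (¬C ⊓ ¬A)) unsat w.r.t. T
   all branches close; clash {C, ¬C} at x₀
2. Hence (¬(∀r.D) ⊓ B) ⊑ (C ⊔ A): entailed.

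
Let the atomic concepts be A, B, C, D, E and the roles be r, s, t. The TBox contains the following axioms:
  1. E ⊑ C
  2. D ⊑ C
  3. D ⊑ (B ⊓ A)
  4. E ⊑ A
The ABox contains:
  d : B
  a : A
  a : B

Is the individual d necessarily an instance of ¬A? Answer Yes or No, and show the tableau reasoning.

1. d : ¬A?  L(d) = {B} ∪ {A}
   open: L(d) ⊇ {A, B, ¬D, ¬E} — d ∉ ¬A possible
2. Hence d : ¬A: not entailed.

No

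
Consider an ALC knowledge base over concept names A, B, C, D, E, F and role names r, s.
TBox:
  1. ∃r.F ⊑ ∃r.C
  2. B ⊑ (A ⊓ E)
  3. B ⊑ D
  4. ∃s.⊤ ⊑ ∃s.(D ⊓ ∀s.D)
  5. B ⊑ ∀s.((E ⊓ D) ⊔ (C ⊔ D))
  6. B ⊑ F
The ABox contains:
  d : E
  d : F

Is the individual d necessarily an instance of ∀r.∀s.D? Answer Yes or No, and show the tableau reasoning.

No

1. d : ∀r.∀s.D?  L(d) = {E, F} ∪ {∃r.∃s.¬D}
   open: L(d) ⊇ {E, F, ¬B, ∀r.¬F, ∀s.⊥, …} (+ ∃-successors) — d ∉ ∀r.∀s.D possible
2. Hence d : ∀r.∀s.D: not entailed.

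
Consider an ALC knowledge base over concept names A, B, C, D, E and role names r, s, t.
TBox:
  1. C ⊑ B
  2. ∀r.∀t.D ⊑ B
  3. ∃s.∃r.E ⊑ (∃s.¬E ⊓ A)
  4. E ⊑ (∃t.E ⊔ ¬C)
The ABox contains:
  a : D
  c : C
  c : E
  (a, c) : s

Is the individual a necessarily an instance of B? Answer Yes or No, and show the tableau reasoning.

1. a : B?  L(a) = {D} ∪ {¬B}
   open: L(a) ⊇ {D, ¬B, ¬C, ¬E, ∀s.∀r.¬E, …} (+ ∃-successors) — a ∉ B possible
2. Hence a : B: not entailed.

No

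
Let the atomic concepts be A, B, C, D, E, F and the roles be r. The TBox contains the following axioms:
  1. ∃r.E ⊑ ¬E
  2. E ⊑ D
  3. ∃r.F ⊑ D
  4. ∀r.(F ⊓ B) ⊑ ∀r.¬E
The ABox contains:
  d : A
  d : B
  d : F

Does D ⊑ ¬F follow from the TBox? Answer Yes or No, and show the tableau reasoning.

1. D ⊑ ¬F  ⇔  (D ⊓ F) unsat w.r.t. T
   open: L(x₀) ⊇ {D, F, ∀r.¬E}
2. Hence D ⊑ ¬F: not entailed.

No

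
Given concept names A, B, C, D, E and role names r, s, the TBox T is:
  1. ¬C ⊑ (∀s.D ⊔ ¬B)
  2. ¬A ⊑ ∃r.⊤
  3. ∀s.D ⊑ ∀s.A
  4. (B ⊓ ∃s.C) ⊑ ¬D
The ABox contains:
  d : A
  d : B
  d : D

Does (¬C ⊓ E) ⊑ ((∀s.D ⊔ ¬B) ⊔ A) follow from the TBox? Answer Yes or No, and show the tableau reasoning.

1. (¬C ⊓ E) ⊑ ((∀s.D ⊔ ¬B) ⊔ A)  ⇔  ((¬C ⊓ E) ⊓ ((∃s.¬D ⊓ B) ⊓ ¬A)) unsat w.r.t. T
   all branches close; clash {B, ¬B} at x₀
2. Hence (¬C ⊓ E) ⊑ ((∀s.D ⊔ ¬B) ⊔ A): entailed.

Yes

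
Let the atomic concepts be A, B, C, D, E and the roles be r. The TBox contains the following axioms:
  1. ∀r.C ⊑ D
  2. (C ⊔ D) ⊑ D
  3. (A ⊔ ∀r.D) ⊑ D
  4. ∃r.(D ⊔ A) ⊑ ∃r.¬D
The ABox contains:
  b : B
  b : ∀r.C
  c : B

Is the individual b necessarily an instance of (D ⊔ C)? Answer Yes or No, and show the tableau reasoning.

1. b : (D ⊔ C)?  L(b) = {B, ∀r.C} ∪ {(¬D ⊓ ¬C)}
   clash {D, ¬D} at b — b ∈ (D ⊔ C)
2. Hence b : (D ⊔ C): entailed.

Yes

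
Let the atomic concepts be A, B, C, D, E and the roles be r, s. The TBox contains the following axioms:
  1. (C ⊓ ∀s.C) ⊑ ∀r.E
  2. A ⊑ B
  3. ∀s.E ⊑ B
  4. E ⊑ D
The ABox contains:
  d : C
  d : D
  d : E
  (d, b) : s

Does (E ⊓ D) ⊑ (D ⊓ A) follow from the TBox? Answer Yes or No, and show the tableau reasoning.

1. (E ⊓ D) ⊑ (D ⊓ A)  ⇔  ((E ⊓ D) ⊓ (¬D ⊔ ¬A)) unsat w.r.t. T
   open: L(x₀) ⊇ {D, E, ¬A, ¬C, ∃s.¬E} (+ ∃-successors)
2. Hence (E ⊓ D) ⊑ (D ⊓ A): not entailed.

No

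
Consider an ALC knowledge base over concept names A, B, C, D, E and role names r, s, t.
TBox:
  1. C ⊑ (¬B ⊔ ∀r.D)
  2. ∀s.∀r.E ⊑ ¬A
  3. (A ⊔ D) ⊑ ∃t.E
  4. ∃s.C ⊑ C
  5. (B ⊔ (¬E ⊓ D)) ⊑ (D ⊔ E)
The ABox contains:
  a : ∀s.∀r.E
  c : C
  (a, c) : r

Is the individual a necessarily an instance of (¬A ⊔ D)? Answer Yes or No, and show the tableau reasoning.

Yes

1. a : (¬A ⊔ D)?  L(a) = {∀s.∀r.E} ∪ {(A ⊓ ¬D)}
   clash {A, ¬A} at a — a ∈ (¬A ⊔ D)
2. Hence a : (¬A ⊔ D): entailed.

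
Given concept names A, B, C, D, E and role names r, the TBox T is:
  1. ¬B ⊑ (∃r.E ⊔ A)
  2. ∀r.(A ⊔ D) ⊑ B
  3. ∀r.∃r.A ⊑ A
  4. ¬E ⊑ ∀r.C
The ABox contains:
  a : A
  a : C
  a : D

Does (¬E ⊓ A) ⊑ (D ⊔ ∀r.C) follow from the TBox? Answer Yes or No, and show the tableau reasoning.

Yes

1. (¬E ⊓ A) ⊑ (D ⊔ ∀r.C)  ⇔  ((¬E ⊓ A) ⊓ (¬D ⊓ ∃r.¬C)) unsat w.r.t. T
   all branches close; clash {C, ¬C} at an ∃-successor
2. Hence (¬E ⊓ A) ⊑ (D ⊔ ∀r.C): entailed.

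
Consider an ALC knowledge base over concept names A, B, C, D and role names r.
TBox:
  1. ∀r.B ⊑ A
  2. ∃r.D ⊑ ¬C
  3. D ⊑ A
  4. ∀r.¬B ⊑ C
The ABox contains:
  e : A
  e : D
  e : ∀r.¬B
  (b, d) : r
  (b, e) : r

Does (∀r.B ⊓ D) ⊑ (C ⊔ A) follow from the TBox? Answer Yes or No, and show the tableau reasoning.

Yes

1. (∀r.B ⊓ D) ⊑ (C ⊔ A)  ⇔  ((∀r.B ⊓ D) ⊓ (¬C ⊓ ¬A)) unsat w.r.t. T
   all branches close; clash {A, ¬A} at x₀
2. Hence (∀r.B ⊓ D) ⊑ (C ⊔ A): entailed.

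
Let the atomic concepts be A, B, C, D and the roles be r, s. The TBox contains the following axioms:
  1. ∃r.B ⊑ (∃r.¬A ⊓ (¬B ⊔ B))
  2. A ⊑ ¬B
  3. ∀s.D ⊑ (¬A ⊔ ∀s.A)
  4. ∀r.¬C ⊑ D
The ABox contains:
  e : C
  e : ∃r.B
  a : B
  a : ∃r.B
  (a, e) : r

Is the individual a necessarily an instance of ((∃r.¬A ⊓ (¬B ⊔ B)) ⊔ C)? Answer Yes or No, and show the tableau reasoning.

Yes

1. a : ((∃r.¬A ⊓ (¬B ⊔ B)) ⊔ C)?  L(a) = {B, ∃r.B} ∪ {((∀r.A ⊔ (B ⊓ ¬B)) ⊓ ¬C)}
   clash {B, ¬B} at a — a ∈ ((∃r.¬A ⊓ (¬B ⊔ B)) ⊔ C)
2. Hence a : ((∃r.¬A ⊓ (¬B ⊔ B)) ⊔ C): entailed.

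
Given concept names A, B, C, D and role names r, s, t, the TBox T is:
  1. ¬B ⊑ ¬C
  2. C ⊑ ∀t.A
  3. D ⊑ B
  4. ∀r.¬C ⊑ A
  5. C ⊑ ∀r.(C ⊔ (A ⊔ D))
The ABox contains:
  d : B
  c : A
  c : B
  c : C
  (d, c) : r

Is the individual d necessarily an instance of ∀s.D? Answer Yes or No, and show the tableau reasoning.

1. d : ∀s.D?  L(d) = {B} ∪ {∃s.¬D}
   open: L(d) ⊇ {B, ¬C, ∃r.C, ∃s.¬D} (+ ∃-successors) — d ∉ ∀s.D possible
2. Hence d : ∀s.D: not entailed.

No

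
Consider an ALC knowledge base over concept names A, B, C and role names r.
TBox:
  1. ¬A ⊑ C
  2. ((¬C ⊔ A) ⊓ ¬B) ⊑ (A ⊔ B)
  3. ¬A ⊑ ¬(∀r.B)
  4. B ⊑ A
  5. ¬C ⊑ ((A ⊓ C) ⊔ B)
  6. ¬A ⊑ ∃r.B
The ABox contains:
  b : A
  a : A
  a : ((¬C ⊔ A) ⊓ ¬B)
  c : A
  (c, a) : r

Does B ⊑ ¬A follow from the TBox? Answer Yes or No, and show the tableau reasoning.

1. B ⊑ ¬A  ⇔  (B ⊓ A) unsat w.r.t. T
   open: L(x₀) ⊇ {A, B, C}
2. Hence B ⊑ ¬A: not entailed.

No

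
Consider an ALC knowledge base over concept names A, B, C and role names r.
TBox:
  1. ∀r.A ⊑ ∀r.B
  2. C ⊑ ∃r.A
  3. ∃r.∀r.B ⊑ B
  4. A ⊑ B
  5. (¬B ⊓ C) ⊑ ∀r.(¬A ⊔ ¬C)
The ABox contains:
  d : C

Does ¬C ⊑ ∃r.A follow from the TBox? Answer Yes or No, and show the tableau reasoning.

No

1. ¬C ⊑ ∃r.A  ⇔  (¬C ⊓ ∀r.¬A) unsat w.r.t. T
   open: L(x₀) ⊇ {¬A, ¬C, ∀r.¬A, ∀r.∃r.¬B, ∃r.¬A} (+ ∃-successors)
2. Hence ¬C ⊑ ∃r.A: not entailed.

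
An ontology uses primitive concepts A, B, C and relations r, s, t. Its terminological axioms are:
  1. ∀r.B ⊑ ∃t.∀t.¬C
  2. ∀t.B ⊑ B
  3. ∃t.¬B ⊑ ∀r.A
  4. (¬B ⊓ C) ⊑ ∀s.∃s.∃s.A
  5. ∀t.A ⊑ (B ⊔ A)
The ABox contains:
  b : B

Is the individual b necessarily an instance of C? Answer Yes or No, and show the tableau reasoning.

No

1. b : C?  L(b) = {B} ∪ {¬C}
   open: L(b) ⊇ {B, ¬C, ∀t.B, ∃r.¬B, ∃t.¬A} (+ ∃-successors) — b ∉ C possible
2. Hence b : C: not entailed.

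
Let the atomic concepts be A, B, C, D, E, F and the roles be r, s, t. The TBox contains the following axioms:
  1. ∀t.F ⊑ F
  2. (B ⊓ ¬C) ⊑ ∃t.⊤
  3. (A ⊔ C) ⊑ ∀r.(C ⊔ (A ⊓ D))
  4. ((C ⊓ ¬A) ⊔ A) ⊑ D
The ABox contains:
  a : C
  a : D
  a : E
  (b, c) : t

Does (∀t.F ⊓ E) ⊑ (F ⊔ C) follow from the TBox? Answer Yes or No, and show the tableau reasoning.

1. (∀t.F ⊓ E) ⊑ (F ⊔ C)  ⇔  ((∀t.F ⊓ E) ⊓ (¬F ⊓ ¬C)) unsat w.r.t. T
   all branches close; clash {F, ¬F} at x₀
2. Hence (∀t.F ⊓ E) ⊑ (F ⊔ C): entailed.

Yes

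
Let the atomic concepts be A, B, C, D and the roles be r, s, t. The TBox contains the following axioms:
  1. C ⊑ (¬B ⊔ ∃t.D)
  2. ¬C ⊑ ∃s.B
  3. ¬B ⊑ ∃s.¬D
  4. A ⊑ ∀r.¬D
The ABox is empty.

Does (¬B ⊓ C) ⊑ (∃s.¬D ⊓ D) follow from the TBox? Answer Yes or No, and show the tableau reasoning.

1. (¬B ⊓ C) ⊑ (∃s.¬D ⊓ D)  ⇔  ((¬B ⊓ C) ⊓ (∀s.D ⊔ ¬D)) unsat w.r.t. T
   apply at x₀: C⊑(¬B ⊔ ∃t.D); ¬B⊑∃s.¬D
   open: L(x₀) ⊇ {C, ¬A, ¬B, ¬D, ∃s.¬D} (+ ∃-successors)
2. Hence (¬B ⊓ C) ⊑ (∃s.¬D ⊓ D): not entailed.

No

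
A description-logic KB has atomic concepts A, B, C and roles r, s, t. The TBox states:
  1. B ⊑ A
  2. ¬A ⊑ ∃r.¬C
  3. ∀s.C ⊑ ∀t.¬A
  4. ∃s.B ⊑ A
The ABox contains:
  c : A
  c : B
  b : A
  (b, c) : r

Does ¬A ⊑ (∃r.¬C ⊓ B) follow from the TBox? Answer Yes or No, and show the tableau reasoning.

No

1. ¬A ⊑ (∃r.¬C ⊓ B)  ⇔  (¬A ⊓ (∀r.C ⊔ ¬B)) unsat w.r.t. T
   apply at x₀: ¬A⊑∃r.¬C
   open: L(x₀) ⊇ {¬A, ¬B, ∀s.¬B, ∃r.¬C, ∃s.¬C} (+ ∃-successors)
2. Hence ¬A ⊑ (∃r.¬C ⊓ B): not entailed.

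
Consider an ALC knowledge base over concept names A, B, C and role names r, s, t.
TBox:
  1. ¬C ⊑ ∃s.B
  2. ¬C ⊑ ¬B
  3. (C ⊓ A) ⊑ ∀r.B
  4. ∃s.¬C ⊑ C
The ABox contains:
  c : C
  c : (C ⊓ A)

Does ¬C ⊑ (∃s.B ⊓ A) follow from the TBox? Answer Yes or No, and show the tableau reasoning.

No

1. ¬C ⊑ (∃s.B ⊓ A)  ⇔  (¬C ⊓ (∀s.¬B ⊔ ¬A)) unsat w.r.t. T
   apply at x₀: ¬C⊑∃s.B; ¬C⊑¬B
   open: L(x₀) ⊇ {¬A, ¬B, ¬C, ∀s.C, ∃s.B} (+ ∃-successors)
2. Hence ¬C ⊑ (∃s.B ⊓ A): not entailed.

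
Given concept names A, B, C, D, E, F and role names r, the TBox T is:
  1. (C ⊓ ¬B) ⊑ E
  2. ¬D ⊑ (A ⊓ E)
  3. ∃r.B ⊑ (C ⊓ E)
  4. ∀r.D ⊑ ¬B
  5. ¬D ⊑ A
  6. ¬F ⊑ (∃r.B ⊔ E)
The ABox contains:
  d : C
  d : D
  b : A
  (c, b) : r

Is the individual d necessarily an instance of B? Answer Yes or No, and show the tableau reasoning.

No

1. d : B?  L(d) = {C, D} ∪ {¬B}
   open: L(d) ⊇ {C, D, E, F, ¬B, …} — d ∉ B possible
2. Hence d : B: not entailed.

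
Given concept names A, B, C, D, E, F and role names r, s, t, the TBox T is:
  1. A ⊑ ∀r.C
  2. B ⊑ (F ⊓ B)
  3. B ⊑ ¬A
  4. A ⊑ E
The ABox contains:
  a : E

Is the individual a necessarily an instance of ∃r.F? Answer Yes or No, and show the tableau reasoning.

No

1. a : ∃r.F?  L(a) = {E} ∪ {∀r.¬F}
   open: L(a) ⊇ {E, ¬A, ¬B, ∀r.¬F} — a ∉ ∃r.F possible
2. Hence a : ∃r.F: not entailed.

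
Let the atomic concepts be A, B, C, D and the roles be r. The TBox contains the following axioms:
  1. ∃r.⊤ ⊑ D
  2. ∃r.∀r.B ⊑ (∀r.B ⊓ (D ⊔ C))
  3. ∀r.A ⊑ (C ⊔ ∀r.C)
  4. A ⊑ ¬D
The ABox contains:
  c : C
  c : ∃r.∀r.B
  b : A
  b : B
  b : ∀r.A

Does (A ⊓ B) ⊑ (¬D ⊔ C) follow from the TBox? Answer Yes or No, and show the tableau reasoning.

1. (A ⊓ B) ⊑ (¬D ⊔ C)  ⇔  ((A ⊓ B) ⊓ (D ⊓ ¬C)) unsat w.r.t. T
   all branches close; clash {D, ¬D} at x₀
2. Hence (A ⊓ B) ⊑ (¬D ⊔ C): entailed.

Yes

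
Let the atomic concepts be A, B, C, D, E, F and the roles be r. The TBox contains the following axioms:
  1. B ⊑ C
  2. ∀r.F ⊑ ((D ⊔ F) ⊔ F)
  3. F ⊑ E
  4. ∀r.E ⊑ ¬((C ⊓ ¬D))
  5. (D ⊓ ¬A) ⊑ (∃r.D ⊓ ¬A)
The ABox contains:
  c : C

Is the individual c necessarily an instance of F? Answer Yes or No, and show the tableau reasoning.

No

1. c : F?  L(c) = {C} ∪ {¬F}
   open: L(c) ⊇ {C, ¬D, ¬F, ∃r.¬E, ∃r.¬F} (+ ∃-successors) — c ∉ F possible
2. Hence c : F: not entailed.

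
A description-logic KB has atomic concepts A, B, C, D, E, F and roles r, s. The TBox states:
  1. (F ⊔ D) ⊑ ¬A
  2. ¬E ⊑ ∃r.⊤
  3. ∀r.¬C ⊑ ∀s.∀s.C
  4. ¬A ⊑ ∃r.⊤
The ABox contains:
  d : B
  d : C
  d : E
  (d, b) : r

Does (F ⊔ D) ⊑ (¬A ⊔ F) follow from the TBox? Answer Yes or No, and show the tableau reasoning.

1. (F ⊔ D) ⊑ (¬A ⊔ F)  ⇔  ((F ⊔ D) ⊓ (A ⊓ ¬F)) unsat w.r.t. T
   all branches close; clash {A, ¬A} at x₀
2. Hence (F ⊔ D) ⊑ (¬A ⊔ F): entailed.

Yes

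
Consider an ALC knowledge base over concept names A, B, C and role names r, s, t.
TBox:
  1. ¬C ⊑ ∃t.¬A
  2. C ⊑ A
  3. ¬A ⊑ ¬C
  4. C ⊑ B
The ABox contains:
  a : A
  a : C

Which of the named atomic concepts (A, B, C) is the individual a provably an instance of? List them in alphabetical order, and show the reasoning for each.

1. a : A?  L(a) = {A, C} ∪ {¬A}
   clash {A, ¬A} at a — a ∈ A
2. a : B?  L(a) = {A, C} ∪ {¬B}
   clash {B, ¬B} at a — a ∈ B
3. a : C?  L(a) = {A, C} ∪ {¬C}
   clash {C, ¬C} at a — a ∈ C
4. Entailed for a: {A, B, C}

{A, B, C}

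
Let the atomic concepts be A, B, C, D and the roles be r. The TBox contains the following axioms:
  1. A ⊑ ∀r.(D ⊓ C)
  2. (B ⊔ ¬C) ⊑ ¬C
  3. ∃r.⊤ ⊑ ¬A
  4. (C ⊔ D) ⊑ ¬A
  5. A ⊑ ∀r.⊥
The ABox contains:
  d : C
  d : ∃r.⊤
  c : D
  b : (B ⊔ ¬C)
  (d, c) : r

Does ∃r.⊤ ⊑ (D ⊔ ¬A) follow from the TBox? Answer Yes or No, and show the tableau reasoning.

Yes

1. ∃r.⊤ ⊑ (D ⊔ ¬A)  ⇔  (∃r.⊤ ⊓ (¬D ⊓ A)) unsat w.r.t. T
   all branches close; clash {A, ¬A} at x₀
2. Hence ∃r.⊤ ⊑ (D ⊔ ¬A): entailed.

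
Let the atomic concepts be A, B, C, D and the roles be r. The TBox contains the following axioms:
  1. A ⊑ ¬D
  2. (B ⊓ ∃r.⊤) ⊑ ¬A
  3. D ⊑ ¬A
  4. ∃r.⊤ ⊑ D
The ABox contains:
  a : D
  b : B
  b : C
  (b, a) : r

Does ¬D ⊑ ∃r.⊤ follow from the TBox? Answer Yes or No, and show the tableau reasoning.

No

1. ¬D ⊑ ∃r.⊤  ⇔  (¬D ⊓ ∀r.⊥) unsat w.r.t. T
   open: L(x₀) ⊇ {¬D, ∀r.⊥}
2. Hence ¬D ⊑ ∃r.⊤: not entailed.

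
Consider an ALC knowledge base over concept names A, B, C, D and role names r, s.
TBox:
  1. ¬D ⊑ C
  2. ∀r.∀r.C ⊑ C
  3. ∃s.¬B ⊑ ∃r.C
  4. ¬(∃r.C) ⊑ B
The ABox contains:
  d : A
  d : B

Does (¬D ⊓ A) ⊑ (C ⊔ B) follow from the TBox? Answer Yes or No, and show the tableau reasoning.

1. (¬D ⊓ A) ⊑ (C ⊔ B)  ⇔  ((¬D ⊓ A) ⊓ (¬C ⊓ ¬B)) unsat w.r.t. T
   all branches close; clash {C, ¬C} at x₀
2. Hence (¬D ⊓ A) ⊑ (C ⊔ B): entailed.

Yes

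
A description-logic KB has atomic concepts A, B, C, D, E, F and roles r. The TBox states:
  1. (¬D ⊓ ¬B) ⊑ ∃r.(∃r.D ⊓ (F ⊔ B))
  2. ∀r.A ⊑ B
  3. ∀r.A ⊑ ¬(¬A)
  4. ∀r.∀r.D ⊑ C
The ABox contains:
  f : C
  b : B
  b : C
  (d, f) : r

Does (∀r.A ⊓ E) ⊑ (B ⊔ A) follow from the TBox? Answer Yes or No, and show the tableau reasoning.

Yes

1. (∀r.A ⊓ E) ⊑ (B ⊔ A)  ⇔  ((∀r.A ⊓ E) ⊓ (¬B ⊓ ¬A)) unsat w.r.t. T
   all branches close; clash {A, ¬A} at x₀
2. Hence (∀r.A ⊓ E) ⊑ (B ⊔ A): entailed.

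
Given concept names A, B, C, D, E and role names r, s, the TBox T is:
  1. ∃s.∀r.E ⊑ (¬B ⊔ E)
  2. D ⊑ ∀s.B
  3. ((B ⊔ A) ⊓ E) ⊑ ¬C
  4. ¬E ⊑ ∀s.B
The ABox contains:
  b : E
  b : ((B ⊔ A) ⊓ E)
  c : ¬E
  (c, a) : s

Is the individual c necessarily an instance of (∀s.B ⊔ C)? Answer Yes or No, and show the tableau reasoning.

Yes

1. c : (∀s.B ⊔ C)?  L(c) = {¬E} ∪ {(∃s.¬B ⊓ ¬C)}
   clash {E, ¬E} at c — c ∈ (∀s.B ⊔ C)
2. Hence c : (∀s.B ⊔ C): entailed.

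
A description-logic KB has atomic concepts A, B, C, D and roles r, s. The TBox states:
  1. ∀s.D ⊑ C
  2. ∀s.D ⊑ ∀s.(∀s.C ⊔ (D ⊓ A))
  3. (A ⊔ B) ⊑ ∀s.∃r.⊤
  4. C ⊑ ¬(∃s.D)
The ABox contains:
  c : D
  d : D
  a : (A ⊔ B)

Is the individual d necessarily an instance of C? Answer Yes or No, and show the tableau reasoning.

1. d : C?  L(d) = {D} ∪ {¬C}
   open: L(d) ⊇ {D, ¬A, ¬B, ¬C, ∃s.¬D} (+ ∃-successors) — d ∉ C possible
2. Hence d : C: not entailed.

No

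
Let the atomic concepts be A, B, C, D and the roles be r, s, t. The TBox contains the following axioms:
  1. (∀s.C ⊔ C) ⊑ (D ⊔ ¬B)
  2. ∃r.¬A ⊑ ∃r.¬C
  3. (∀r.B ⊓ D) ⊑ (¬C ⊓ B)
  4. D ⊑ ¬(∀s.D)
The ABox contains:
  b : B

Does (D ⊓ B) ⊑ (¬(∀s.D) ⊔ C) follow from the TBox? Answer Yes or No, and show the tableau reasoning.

Yes

1. (D ⊓ B) ⊑ (¬(∀s.D) ⊔ C)  ⇔  ((D ⊓ B) ⊓ (∀s.D ⊓ ¬C)) unsat w.r.t. T
   all branches close; clash {D, ¬D} at an ∃-successor
2. Hence (D ⊓ B) ⊑ (¬(∀s.D) ⊔ C): entailed.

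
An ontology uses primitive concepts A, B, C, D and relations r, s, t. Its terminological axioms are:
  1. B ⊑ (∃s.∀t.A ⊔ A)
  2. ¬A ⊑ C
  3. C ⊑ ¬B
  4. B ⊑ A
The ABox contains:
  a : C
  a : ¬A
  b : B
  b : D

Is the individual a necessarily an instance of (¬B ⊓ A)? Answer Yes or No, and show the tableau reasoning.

1. a : (¬B ⊓ A)?  L(a) = {C, ¬A} ∪ {(B ⊔ ¬A)}
   apply at a: C⊑¬B
   open: L(a) ⊇ {C, ¬A, ¬B} — a ∉ (¬B ⊓ A) possible
2. Hence a : (¬B ⊓ A): not entailed.

No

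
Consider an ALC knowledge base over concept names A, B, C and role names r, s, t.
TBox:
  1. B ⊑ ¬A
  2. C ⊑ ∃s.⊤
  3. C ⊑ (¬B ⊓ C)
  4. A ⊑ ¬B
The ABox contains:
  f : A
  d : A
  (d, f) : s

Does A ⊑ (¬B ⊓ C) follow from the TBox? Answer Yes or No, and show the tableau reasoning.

No

1. A ⊑ (¬B ⊓ C)  ⇔  (A ⊓ (B ⊔ ¬C)) unsat w.r.t. T
   apply at x₀: A⊑¬B
   open: L(x₀) ⊇ {A, ¬B, ¬C}
2. Hence A ⊑ (¬B ⊓ C): not entailed.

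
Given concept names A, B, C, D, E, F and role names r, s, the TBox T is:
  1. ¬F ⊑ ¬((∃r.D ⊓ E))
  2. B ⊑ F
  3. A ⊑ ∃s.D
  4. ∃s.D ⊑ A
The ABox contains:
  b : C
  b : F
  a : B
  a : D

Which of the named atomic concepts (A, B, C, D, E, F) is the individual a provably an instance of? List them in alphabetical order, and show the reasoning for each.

1. a : A?  L(a) = {B, D} ∪ {¬A}
   apply at a: B⊑F
   open: L(a) ⊇ {B, D, F, ¬A, ∀s.¬D} — a ∉ A possible
2. a : B?  L(a) = {B, D} ∪ {¬B}
   clash {B, ¬B} at a — a ∈ B
3. a : C?  L(a) = {B, D} ∪ {¬C}
   apply at a: B⊑F
   open: L(a) ⊇ {B, D, F, ¬A, ¬C, …} — a ∉ C possible
4. a : D?  L(a) = {B, D} ∪ {¬D}
   clash {D, ¬D} at a — a ∈ D
5. a : E?  L(a) = {B, D} ∪ {¬E}
   apply at a: B⊑F
   open: L(a) ⊇ {B, D, F, ¬A, ¬E, …} — a ∉ E possible
6. a : F?  L(a) = {B, D} ∪ {¬F}
   clash {F, ¬F} at a — a ∈ F
7. Entailed for a: {B, D, F}

{B, D, F}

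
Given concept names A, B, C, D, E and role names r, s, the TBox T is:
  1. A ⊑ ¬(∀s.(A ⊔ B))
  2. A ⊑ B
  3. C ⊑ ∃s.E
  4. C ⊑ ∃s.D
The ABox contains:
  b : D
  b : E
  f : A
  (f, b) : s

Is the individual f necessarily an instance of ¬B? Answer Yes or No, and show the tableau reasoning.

1. f : ¬B?  L(f) = {A} ∪ {B}
   apply at f: A⊑¬(∀s.(A ⊔ B))
   open: L(f) ⊇ {A, B, ¬C, ∃s.(¬A ⊓ ¬B)} (+ ∃-successors) — f ∉ ¬B possible
2. Hence f : ¬B: not entailed.

No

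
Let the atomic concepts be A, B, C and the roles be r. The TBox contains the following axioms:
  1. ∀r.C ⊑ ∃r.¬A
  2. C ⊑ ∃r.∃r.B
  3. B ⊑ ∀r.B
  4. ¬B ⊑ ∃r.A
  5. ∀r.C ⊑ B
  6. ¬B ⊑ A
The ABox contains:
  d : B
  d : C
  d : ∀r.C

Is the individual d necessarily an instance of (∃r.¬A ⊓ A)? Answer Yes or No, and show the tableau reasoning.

1. d : (∃r.¬A ⊓ A)?  L(d) = {B, C, ∀r.C} ∪ {(∀r.A ⊔ ¬A)}
   apply at d: ∀r.C⊑∃r.¬A; C⊑∃r.∃r.B; B⊑∀r.B
   open: L(d) ⊇ {B, C, ¬A, ∀r.B, ∀r.C, …} (+ ∃-successors) — d ∉ (∃r.¬A ⊓ A) possible
2. Hence d : (∃r.¬A ⊓ A): not entailed.

No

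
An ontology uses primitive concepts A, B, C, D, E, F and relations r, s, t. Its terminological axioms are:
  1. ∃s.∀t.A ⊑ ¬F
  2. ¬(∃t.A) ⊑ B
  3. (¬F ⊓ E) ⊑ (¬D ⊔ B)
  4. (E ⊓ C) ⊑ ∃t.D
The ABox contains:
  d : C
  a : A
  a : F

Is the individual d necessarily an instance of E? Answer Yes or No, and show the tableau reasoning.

1. d : E?  L(d) = {C} ∪ {¬E}
   open: L(d) ⊇ {C, ¬E, ∀s.∃t.¬A, ∃t.A} (+ ∃-successors) — d ∉ E possible
2. Hence d : E: not entailed.

No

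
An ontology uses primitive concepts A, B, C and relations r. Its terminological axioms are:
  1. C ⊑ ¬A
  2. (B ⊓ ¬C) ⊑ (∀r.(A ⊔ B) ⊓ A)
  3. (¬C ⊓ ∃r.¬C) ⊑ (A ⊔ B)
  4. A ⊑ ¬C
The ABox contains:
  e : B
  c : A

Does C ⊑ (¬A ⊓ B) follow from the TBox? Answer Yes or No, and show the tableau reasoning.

1. C ⊑ (¬A ⊓ B)  ⇔  (C ⊓ (A ⊔ ¬B)) unsat w.r.t. T
   apply at x₀: C⊑¬A
   open: L(x₀) ⊇ {C, ¬A, ¬B}
2. Hence C ⊑ (¬A ⊓ B): not entailed.

No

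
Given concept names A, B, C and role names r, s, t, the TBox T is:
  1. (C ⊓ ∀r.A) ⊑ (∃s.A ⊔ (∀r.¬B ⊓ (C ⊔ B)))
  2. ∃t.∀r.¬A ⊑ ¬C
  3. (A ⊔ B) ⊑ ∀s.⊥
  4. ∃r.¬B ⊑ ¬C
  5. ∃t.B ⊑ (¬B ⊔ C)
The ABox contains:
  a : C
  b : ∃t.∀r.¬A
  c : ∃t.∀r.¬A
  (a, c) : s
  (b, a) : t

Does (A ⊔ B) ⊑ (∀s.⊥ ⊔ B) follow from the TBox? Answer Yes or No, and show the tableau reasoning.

Yes

1. (A ⊔ B) ⊑ (∀s.⊥ ⊔ B)  ⇔  ((A ⊔ B) ⊓ (∃s.⊤ ⊓ ¬B)) unsat w.r.t. T
   all branches close; clash {B, ¬B} at x₀
2. Hence (A ⊔ B) ⊑ (∀s.⊥ ⊔ B): entailed.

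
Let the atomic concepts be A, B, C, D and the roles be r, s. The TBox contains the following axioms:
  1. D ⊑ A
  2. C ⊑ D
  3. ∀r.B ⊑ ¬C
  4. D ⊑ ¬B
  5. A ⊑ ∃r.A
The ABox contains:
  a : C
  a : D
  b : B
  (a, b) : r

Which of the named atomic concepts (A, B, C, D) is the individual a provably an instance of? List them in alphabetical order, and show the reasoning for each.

{A, C, D}

1. a : A?  L(a) = {C, D} ∪ {¬A}
   clash {A, ¬A} at a — a ∈ A
2. a : B?  L(a) = {C, D} ∪ {¬B}
   apply at a: D⊑A
   open: L(a) ⊇ {A, C, D, ¬B, ∃r.A, …} (+ ∃-successors) — a ∉ B possible
3. a : C?  L(a) = {C, D} ∪ {¬C}
   clash {C, ¬C} at a — a ∈ C
4. a : D?  L(a) = {C, D} ∪ {¬D}
   clash {D, ¬D} at a — a ∈ D
5. Entailed for a: {A, C, D}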